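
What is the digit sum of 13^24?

13^24 = 542800770374370512771595361
Sum of its 27 digits: 109.

109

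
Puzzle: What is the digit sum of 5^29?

5^29 = 186264514923095703125
Sum of its 21 digits: 83.

83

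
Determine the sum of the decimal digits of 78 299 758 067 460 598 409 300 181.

126

7+8+2+9+9+7+5+8+0+6+7+4+6+0+5+9+8+4+0+9+3+0+0+1+8+1 = 126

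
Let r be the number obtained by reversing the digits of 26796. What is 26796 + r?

96558

Reverse of 26796 is 69762.
26796 + 69762 = 96558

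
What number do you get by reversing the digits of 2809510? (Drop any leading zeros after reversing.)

Reversing 2809510 gives 159082.

159082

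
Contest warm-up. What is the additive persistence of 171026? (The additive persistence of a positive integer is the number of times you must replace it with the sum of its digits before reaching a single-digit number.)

2

171026 → 17 → 8 (2 steps)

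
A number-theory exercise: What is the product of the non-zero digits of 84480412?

8192

8×4×4×8×4×1×2 = 8192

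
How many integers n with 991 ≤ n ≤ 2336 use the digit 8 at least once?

The integers in [991, 2336] that use the digit 8 at least once: 998, 1008, 1018, 1028, 1038, 1048, …, 2318, 2328.
332 qualify.

332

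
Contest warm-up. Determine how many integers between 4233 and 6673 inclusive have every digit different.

1216

The integers in [4233, 6673] that have every digit different: 4235, 4236, 4237, 4238, 4239, 4250, …, 6597, 6598.
1216 qualify.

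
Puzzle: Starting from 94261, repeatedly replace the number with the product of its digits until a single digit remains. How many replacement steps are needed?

3

94261 → 432 → 24 → 8 (3 steps)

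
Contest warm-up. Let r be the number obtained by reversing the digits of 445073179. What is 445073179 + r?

1416443723

Reverse of 445073179 is 971370544.
445073179 + 971370544 = 1416443723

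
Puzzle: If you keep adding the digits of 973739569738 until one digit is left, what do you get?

4

9+7+3+7+3+9+5+6+9+7+3+8 = 76
7+6 = 13
1+3 = 4
(Equivalently, 973739569738 mod 9 = 4.)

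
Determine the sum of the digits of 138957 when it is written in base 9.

21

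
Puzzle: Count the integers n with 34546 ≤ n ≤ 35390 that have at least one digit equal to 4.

The integers in [34546, 35390] that have at least one digit equal to 4: 34546, 34547, 34548, 34549, 34550, 34551, …, 35374, 35384.
529 qualify.

529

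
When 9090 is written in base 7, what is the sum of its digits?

9090 in base 7 is 35334.
Digit sum: 3+5+3+3+4 = 18.

18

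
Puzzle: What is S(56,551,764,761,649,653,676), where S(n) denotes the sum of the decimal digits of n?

105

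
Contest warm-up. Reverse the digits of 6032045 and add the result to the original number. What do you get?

Reverse of 6032045 is 5402306.
6032045 + 5402306 = 11434351

11434351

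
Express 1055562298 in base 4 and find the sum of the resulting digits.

31

1055562298 in base 4 is 332322221220322.
Digit sum: 3+3+2+3+2+2+2+2+1+2+2+0+3+2+2 = 31.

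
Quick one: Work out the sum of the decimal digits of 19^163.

937

19^163 = 27342420327764901178697283841488763188171168109621119985720672627868199006014599796641812950085375371303158884802264154863116023188051629976933563343937231309697902449333221133342085821197793178959793663210059
Sum of its 209 digits: 937.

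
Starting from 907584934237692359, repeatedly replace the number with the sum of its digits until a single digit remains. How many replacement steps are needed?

907584934237692359 → 95 → 14 → 5 (3 steps)

3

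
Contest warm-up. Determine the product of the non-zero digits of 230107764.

2×3×1×7×7×6×4 = 7056

7056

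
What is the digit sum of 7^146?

517

7^146 = 2422779231080526099722000834398871788804606268104681604592905959020265247411227403401328491417830386450157273478434455433649
Sum of its 124 digits: 517.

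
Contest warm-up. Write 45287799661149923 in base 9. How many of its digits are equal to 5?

2

45287799661149923 in base 9 is 263856710764115032.
The digit 5 appears 2 times.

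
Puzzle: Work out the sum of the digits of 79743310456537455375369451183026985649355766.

214

7+9+7+4+3+3+1+0+4+5+6+5+3+7+4+5+5+3+7+5+3+6+9+4+5+1+1+8+3+0+2+6+9+8+5+6+4+9+3+5+5+7+6+6 = 214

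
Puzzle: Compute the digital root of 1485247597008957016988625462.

1+4+8+5+2+4+7+5+9+7+0+0+8+9+5+7+0+1+6+9+8+8+6+2+5+4+6+2 = 138
1+3+8 = 12
1+2 = 3

3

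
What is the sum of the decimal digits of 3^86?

3^86 = 107752636643058178097424660240453423951129
Sum of its 42 digits: 171.

171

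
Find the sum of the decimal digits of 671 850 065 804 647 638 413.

6+7+1+8+5+0+0+6+5+8+0+4+6+4+7+6+3+8+4+1+3 = 92

92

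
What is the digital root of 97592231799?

9+7+5+9+2+2+3+1+7+9+9 = 63
6+3 = 9

9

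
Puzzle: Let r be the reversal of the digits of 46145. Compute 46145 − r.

Reverse of 46145 is 54164.
46145 − 54164 = -8019

-8019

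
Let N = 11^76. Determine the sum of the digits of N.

349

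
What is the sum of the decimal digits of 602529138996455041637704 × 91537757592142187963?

194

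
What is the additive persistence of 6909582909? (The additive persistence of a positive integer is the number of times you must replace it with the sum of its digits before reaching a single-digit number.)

3

6909582909 → 57 → 12 → 3 (3 steps)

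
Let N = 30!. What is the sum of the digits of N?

30! = 265252859812191058636308480000000
Sum of its 33 digits: 117.

117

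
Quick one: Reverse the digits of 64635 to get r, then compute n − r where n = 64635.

Reverse of 64635 is 53646.
64635 − 53646 = 10989

10989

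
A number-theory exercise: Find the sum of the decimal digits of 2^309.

440

2^309 = 1042962419883256876169444192465601618458351817556959360325703910069443225478828393565899456512
Sum of its 94 digits: 440.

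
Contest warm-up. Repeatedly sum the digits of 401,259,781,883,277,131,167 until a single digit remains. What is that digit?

4+0+1+2+5+9+7+8+1+8+8+3+2+7+7+1+3+1+1+6+7 = 91
9+1 = 10
1+0 = 1
(Equivalently, 401,259,781,883,277,131,167 mod 9 = 1.)

1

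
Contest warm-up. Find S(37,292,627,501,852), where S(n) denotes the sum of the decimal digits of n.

3+7+2+9+2+6+2+7+5+0+1+8+5+2 = 59

59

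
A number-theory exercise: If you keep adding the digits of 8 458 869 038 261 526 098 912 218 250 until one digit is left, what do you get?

2

8+4+5+8+8+6+9+0+3+8+2+6+1+5+2+6+0+9+8+9+1+2+2+1+8+2+5+0 = 128
1+2+8 = 11
1+1 = 2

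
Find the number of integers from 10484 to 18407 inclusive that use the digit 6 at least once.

2881

The integers in [10484, 18407] that use the digit 6 at least once: 10486, 10496, 10506, 10516, 10526, 10536, …, 18396, 18406.
2881 qualify.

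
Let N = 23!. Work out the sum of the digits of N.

99

23! = 25852016738884976640000
Sum of its 23 digits: 99.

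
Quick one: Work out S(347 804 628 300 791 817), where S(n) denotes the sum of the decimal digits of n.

78

3+4+7+8+0+4+6+2+8+3+0+0+7+9+1+8+1+7 = 78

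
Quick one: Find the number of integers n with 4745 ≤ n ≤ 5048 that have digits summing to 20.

23

The integers in [4745, 5048] that have digits summing to 20: 4745, 4754, 4763, 4772, 4781, 4790, …, 4961, 4970.
23 qualify.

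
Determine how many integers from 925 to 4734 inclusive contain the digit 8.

966

The integers in [925, 4734] that contain the digit 8: 928, 938, 948, 958, 968, 978, …, 4718, 4728.
966 qualify.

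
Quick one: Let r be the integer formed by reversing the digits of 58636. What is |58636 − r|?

5049

Reverse of 58636 is 63685.
|58636 − 63685| = 5049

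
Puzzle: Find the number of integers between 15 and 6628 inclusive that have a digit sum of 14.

The integers in [15, 6628] that have a digit sum of 14: 59, 68, 77, 86, 95, 149, …, 6611, 6620.
452 qualify.

452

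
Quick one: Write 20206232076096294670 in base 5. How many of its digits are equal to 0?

20206232076096294670 in base 5 is 2324000232222313321122412140.
The digit 0 appears 4 times.

4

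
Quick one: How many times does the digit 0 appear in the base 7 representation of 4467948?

4467948 in base 7 is 52656042.
The digit 0 appears 1 time.

1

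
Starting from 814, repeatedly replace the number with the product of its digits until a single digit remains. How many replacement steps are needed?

2

814 → 32 → 6 (2 steps)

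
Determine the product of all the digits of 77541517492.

2469600

7×7×5×4×1×5×1×7×4×9×2 = 2469600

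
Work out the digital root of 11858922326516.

5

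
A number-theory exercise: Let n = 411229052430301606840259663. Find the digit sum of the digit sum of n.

First digit sum: 92.
9+2 = 11.

11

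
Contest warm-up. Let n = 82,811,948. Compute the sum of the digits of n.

8+2+8+1+1+9+4+8 = 41

41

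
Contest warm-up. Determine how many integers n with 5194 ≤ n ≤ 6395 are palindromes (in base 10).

12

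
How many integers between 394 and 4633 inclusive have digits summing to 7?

The integers in [394, 4633] that have digits summing to 7: 403, 412, 421, 430, 502, 511, …, 4210, 4300.
84 qualify.

84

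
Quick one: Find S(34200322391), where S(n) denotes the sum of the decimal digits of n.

3+4+2+0+0+3+2+2+3+9+1 = 29

29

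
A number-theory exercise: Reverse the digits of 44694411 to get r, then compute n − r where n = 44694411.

Reverse of 44694411 is 11449644.
44694411 − 11449644 = 33244767

33244767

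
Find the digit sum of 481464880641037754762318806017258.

144

4+8+1+4+6+4+8+8+0+6+4+1+0+3+7+7+5+4+7+6+2+3+1+8+8+0+6+0+1+7+2+5+8 = 144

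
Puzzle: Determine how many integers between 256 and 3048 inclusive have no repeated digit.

1568

The integers in [256, 3048] that have no repeated digit: 256, 257, 258, 259, 260, 261, …, 3047, 3048.
1568 qualify.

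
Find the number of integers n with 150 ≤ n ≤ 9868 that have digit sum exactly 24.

407

The integers in [150, 9868] that have digit sum exactly 24: 699, 789, 798, 879, 888, 897, …, 9852, 9861.
407 qualify.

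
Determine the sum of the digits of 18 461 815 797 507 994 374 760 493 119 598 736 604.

1+8+4+6+1+8+1+5+7+9+7+5+0+7+9+9+4+3+7+4+7+6+0+4+9+3+1+1+9+5+9+8+7+3+6+6+0+4 = 193

193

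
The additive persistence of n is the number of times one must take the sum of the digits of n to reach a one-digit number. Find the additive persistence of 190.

190 → 10 → 1 (2 steps)

2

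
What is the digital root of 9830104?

9+8+3+0+1+0+4 = 25
2+5 = 7

7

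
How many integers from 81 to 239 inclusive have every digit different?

113

The integers in [81, 239] that have every digit different: 81, 82, 83, 84, 85, 86, …, 238, 239.
113 qualify.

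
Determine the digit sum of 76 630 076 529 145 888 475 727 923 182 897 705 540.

187

7+6+6+3+0+0+7+6+5+2+9+1+4+5+8+8+8+4+7+5+7+2+7+9+2+3+1+8+2+8+9+7+7+0+5+5+4+0 = 187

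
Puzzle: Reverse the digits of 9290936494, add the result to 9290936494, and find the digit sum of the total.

Reversal of 9290936494 is 4946390929; 9290936494 + 4946390929 = 14237327423.
Digit sum of 14237327423: 1+4+2+3+7+3+2+7+4+2+3 = 38.

38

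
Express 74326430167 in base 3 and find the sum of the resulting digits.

31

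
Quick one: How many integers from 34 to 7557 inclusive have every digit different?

4047

The integers in [34, 7557] that have every digit different: 34, 35, 36, 37, 38, 39, …, 7548, 7549.
4047 qualify.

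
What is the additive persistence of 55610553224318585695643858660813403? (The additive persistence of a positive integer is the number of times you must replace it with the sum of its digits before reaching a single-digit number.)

55610553224318585695643858660813403 → 153 → 9 (2 steps)

2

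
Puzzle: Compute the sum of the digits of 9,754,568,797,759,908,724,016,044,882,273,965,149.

9+7+5+4+5+6+8+7+9+7+7+5+9+9+0+8+7+2+4+0+1+6+0+4+4+8+8+2+2+7+3+9+6+5+1+4+9 = 197

197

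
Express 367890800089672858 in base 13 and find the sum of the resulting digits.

367890800089672858 in base 13 is 72587AA78862B40B.
Digit sum: 7+2+5+8+7+10+10+7+8+8+6+2+11+4+0+11 = 106.

106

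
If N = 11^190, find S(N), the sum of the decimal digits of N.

907

11^190 = 732167049665910753974868186626604987575818048354845547499641464539929110661972287597306340828301751181093748762446804228473364473488726731431816276428163423395521409333332786903151394634724557427401
Sum of its 198 digits: 907.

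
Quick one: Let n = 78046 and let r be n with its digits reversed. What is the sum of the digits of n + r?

14

Reversal of 78046 is 64087; 78046 + 64087 = 142133.
Digit sum of 142133: 1+4+2+1+3+3 = 14.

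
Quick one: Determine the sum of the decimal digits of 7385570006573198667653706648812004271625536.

7+3+8+5+5+7+0+0+0+6+5+7+3+1+9+8+6+6+7+6+5+3+7+0+6+6+4+8+8+1+2+0+0+4+2+7+1+6+2+5+5+3+6 = 190

190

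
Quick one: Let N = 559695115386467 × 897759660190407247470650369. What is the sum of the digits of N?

193

559695115386467 × 897759660190407247470650369 = 502471696599585388864725235110487271156323
Sum of its 42 digits: 193.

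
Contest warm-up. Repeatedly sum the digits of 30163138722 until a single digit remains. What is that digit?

9

3+0+1+6+3+1+3+8+7+2+2 = 36
3+6 = 9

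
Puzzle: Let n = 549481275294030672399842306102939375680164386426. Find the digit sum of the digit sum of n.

8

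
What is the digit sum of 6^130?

6^130 = 144431708923714697282341921957287977256854489558705240134406338415596406037318860947517804001179467776
Sum of its 102 digits: 468.

468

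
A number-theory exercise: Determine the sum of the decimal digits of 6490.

19

6+4+9+0 = 19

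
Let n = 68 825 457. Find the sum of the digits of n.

45

6+8+8+2+5+4+5+7 = 45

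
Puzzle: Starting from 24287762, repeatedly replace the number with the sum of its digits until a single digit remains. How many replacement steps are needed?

24287762 → 38 → 11 → 2 (3 steps)

3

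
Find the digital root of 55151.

5+5+1+5+1 = 17
1+7 = 8

8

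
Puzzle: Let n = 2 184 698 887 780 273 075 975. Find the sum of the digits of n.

2+1+8+4+6+9+8+8+8+7+7+8+0+2+7+3+0+7+5+9+7+5 = 121

121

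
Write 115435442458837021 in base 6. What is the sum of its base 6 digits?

41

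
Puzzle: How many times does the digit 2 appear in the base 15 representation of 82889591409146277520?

82889591409146277520 in base 15 is C9458C2DA750E674A.
The digit 2 appears 1 time.

1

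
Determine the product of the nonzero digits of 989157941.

9×8×9×1×5×7×9×4×1 = 816480

816480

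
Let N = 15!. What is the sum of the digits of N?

45

15! = 1307674368000
Sum of its 13 digits: 45.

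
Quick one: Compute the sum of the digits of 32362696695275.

3+2+3+6+2+6+9+6+6+9+5+2+7+5 = 71

71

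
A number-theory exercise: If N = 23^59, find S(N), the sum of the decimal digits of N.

23^59 = 219756801305995011868741136319862577205018109070321830013486322196049230779513287
Sum of its 81 digits: 326.

326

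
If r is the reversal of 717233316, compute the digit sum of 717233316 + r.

Reversal of 717233316 is 613332717; 717233316 + 613332717 = 1330566033.
Digit sum of 1330566033: 1+3+3+0+5+6+6+0+3+3 = 30.

30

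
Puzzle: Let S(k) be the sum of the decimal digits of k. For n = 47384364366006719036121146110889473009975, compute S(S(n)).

10

First digit sum: 172.
1+7+2 = 10.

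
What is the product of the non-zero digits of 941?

36

9×4×1 = 36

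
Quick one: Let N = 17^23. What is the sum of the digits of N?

143

17^23 = 19967568900859523802559065713
Sum of its 29 digits: 143.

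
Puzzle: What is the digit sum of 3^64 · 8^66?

441

3^64 · 8^66 = 1379429290696147059670799720325646937349011367491417414766966979172387588552421507191537664
Sum of its 91 digits: 441.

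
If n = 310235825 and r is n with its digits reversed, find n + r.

838767838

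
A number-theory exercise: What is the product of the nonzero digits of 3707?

3×7×7 = 147

147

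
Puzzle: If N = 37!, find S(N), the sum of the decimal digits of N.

153

37! = 13763753091226345046315979581580902400000000
Sum of its 44 digits: 153.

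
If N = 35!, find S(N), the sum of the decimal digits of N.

144

35! = 10333147966386144929666651337523200000000
Sum of its 41 digits: 144.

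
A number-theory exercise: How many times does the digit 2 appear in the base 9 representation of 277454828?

277454828 in base 9 is 640064422.
The digit 2 appears 2 times.

2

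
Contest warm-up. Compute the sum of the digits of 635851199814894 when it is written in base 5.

46

635851199814894 in base 5 is 1131320241224123034034.
Digit sum: 1+1+3+1+3+2+0+2+4+1+2+2+4+1+2+3+0+3+4+0+3+4 = 46.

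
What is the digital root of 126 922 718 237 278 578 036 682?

4

1+2+6+9+2+2+7+1+8+2+3+7+2+7+8+5+7+8+0+3+6+6+8+2 = 112
1+1+2 = 4
(Equivalently, 126 922 718 237 278 578 036 682 mod 9 = 4.)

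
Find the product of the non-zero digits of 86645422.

92160

8×6×6×4×5×4×2×2 = 92160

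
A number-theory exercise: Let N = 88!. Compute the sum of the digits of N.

531

88! = 185482642257398439114796845645546284380220968949399346684421580986889562184028199319100141244804501828416633516851200000000000000000000
Sum of its 135 digits: 531.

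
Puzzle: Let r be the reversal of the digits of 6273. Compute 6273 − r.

2547

Reverse of 6273 is 3726.
6273 − 3726 = 2547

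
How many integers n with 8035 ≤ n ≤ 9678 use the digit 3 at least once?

The integers in [8035, 9678] that use the digit 3 at least once: 8035, 8036, 8037, 8038, 8039, 8043, …, 9663, 9673.
475 qualify.

475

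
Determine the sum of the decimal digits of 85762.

28

8+5+7+6+2 = 28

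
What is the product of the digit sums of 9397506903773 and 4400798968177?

4760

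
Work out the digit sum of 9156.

21

9+1+5+6 = 21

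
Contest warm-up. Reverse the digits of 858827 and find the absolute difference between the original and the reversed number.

Reverse of 858827 is 728858.
|858827 − 728858| = 129969

129969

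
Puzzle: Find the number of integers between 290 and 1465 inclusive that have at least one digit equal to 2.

The integers in [290, 1465] that have at least one digit equal to 2: 290, 291, 292, 293, 294, 295, …, 1452, 1462.
316 qualify.

316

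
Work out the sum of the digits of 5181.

5+1+8+1 = 15

15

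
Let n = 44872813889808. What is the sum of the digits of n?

78

4+4+8+7+2+8+1+3+8+8+9+8+0+8 = 78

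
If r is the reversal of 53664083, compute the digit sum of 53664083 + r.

Reversal of 53664083 is 38046635; 53664083 + 38046635 = 91710718.
Digit sum of 91710718: 9+1+7+1+0+7+1+8 = 34.

34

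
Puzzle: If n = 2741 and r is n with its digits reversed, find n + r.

4213

Reverse of 2741 is 1472.
2741 + 1472 = 4213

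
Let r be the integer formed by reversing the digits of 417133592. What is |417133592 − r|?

Reverse of 417133592 is 295331714.
|417133592 − 295331714| = 121801878

121801878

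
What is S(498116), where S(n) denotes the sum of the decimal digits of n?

29

4+9+8+1+1+6 = 29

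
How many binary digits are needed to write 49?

6

49 in base 2 is 110001, which has 6 digits.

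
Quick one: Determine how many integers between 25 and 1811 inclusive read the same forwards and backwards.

The integers in [25, 1811] that read the same forwards and backwards: 33, 44, 55, 66, 77, 88, …, 1661, 1771.
105 qualify.

105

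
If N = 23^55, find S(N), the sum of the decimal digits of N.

392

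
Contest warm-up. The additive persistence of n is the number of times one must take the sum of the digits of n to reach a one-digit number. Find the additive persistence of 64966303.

64966303 → 37 → 10 → 1 (3 steps)

3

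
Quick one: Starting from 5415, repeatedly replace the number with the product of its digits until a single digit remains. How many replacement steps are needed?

2

5415 → 100 → 0 (2 steps)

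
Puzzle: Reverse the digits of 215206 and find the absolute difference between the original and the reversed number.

Reverse of 215206 is 602512.
|215206 − 602512| = 387306

387306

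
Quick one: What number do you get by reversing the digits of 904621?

Reversing 904621 gives 126409.

126409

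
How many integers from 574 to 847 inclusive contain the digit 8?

The integers in [574, 847] that contain the digit 8: 578, 580, 581, 582, 583, 584, …, 846, 847.
98 qualify.

98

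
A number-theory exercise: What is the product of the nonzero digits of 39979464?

1469664

3×9×9×7×9×4×6×4 = 1469664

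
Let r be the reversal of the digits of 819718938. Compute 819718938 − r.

-20098980

Reverse of 819718938 is 839817918.
819718938 − 839817918 = -20098980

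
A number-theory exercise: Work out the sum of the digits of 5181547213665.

54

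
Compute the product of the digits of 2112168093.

2×1×1×2×1×6×8×0×9×3 = 0

0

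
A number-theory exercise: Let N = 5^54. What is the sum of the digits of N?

127

5^54 = 55511151231257827021181583404541015625
Sum of its 38 digits: 127.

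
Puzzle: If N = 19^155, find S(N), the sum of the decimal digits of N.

19^155 = 1609934279500573331942995544093188565929919234644369462715304477425656526346249147864061144746768886875247233040388969040664099313013621355152336867281112906118243462722471083465864695123004559109099
Sum of its 199 digits: 883.

883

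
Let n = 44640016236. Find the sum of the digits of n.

4+4+6+4+0+0+1+6+2+3+6 = 36

36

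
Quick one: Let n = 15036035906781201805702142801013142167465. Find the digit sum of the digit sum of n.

First digit sum: 135.
1+3+5 = 9.

9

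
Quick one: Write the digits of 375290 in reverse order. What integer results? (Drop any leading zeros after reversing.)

Reversing 375290 gives 92573.

92573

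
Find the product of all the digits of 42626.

576

4×2×6×2×6 = 576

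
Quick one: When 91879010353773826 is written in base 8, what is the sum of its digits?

78

91879010353773826 in base 8 is 5063267443634676402.
Digit sum: 5+0+6+3+2+6+7+4+4+3+6+3+4+6+7+6+4+0+2 = 78.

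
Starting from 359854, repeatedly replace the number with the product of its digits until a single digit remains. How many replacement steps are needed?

359854 → 21600 → 0 (2 steps)

2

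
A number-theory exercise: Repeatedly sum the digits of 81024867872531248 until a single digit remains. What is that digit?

8+1+0+2+4+8+6+7+8+7+2+5+3+1+2+4+8 = 76
7+6 = 13
1+3 = 4

4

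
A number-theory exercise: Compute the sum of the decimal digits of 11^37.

200

11^37 = 340039485861577398992406882305761986971
Sum of its 39 digits: 200.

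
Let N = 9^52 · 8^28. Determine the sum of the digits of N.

9^52 · 8^28 = 807476936393825430203734003292887626091135262272786630172559040465229316096
Sum of its 75 digits: 315.

315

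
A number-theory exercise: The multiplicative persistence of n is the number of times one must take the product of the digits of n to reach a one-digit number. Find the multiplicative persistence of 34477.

3

34477 → 2352 → 60 → 0 (3 steps)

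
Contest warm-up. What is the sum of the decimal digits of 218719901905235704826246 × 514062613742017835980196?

218719901905235704826246 × 514062613742017835980196 = 112435724450803213101400475568572525025277024216
Sum of its 48 digits: 160.

160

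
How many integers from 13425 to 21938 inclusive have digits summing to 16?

The integers in [13425, 21938] that have digits summing to 16: 13426, 13435, 13444, 13453, 13462, 13471, …, 21922, 21931.
482 qualify.

482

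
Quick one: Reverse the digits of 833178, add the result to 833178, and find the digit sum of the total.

Reversal of 833178 is 871338; 833178 + 871338 = 1704516.
Digit sum of 1704516: 1+7+0+4+5+1+6 = 24.

24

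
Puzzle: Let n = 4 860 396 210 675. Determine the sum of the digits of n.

57

4+8+6+0+3+9+6+2+1+0+6+7+5 = 57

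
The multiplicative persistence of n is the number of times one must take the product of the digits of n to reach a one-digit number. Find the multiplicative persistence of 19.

1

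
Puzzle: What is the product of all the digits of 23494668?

2×3×4×9×4×6×6×8 = 248832

248832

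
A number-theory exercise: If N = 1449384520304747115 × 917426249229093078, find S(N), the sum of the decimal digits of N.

180

1449384520304747115 × 917426249229093078 = 1329703404153892443570189649586969970
Sum of its 37 digits: 180.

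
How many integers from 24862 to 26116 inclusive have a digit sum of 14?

The integers in [24862, 26116] that have a digit sum of 14: 25007, 25016, 25025, 25034, 25043, 25052, …, 26105, 26114.
45 qualify.

45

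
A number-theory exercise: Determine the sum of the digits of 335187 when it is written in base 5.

335187 in base 5 is 41211222.
Digit sum: 4+1+2+1+1+2+2+2 = 15.

15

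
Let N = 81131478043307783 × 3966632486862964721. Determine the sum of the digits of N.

81131478043307783 × 3966632486862964721 = 321818756513793970258399264873723543
Sum of its 36 digits: 175.

175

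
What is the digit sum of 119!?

119! = 55745857612076058813234317117419771556272886109483581752463927935846946310374691578057284710599874844234646982443450754604453404911734348832487342619913750049708004343808000000000000000000000000000
Sum of its 197 digits: 774.

774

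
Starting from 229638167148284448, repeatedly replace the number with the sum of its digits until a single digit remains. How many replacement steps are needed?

229638167148284448 → 87 → 15 → 6 (3 steps)

3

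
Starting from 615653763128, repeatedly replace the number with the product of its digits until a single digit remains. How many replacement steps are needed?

2

615653763128 → 5443200 → 0 (2 steps)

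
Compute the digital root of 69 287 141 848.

6+9+2+8+7+1+4+1+8+4+8 = 58
5+8 = 13
1+3 = 4

4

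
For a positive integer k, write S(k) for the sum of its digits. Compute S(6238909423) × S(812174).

S(6238909423) = 6+2+3+8+9+0+9+4+2+3 = 46.
S(812174) = 8+1+2+1+7+4 = 23.
46 · 23 = 1058.

1058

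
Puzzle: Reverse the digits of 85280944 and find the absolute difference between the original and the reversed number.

Reverse of 85280944 is 44908258.
|85280944 − 44908258| = 40372686

40372686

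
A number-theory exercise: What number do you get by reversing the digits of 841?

148

Reversing 841 gives 148.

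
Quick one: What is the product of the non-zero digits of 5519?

5×5×1×9 = 225

225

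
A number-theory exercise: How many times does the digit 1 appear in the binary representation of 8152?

8152 in base 2 is 1111111011000.
The digit 1 appears 9 times.

9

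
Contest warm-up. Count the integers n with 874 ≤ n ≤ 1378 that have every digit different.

237

The integers in [874, 1378] that have every digit different: 874, 875, 876, 879, 890, 891, …, 1376, 1378.
237 qualify.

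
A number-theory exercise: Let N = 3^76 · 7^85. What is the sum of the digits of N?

3^76 · 7^85 = 1243222209332082625802003237954729144322640224959023845245032156440786928291220013617740157283678681934616247
Sum of its 109 digits: 423.

423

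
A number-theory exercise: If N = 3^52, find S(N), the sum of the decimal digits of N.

117

3^52 = 6461081889226673298932241
Sum of its 25 digits: 117.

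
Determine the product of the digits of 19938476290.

1×9×9×3×8×4×7×6×2×9×0 = 0

0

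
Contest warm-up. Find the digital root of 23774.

5

2+3+7+7+4 = 23
2+3 = 5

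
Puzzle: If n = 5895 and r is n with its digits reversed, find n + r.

Reverse of 5895 is 5985.
5895 + 5985 = 11880

11880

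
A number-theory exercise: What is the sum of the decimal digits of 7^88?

7^88 = 233683216210633558353880137011125430143959282107856711392134007594290612801
Sum of its 75 digits: 277.

277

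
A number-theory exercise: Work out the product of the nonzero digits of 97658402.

9×7×6×5×8×4×2 = 120960

120960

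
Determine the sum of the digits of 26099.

2+6+0+9+9 = 26

26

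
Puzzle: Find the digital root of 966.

3

9+6+6 = 21
2+1 = 3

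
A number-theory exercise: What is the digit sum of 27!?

27! = 10888869450418352160768000000
Sum of its 29 digits: 108.

108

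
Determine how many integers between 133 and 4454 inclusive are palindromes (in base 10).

121

The integers in [133, 4454] that are palindromes (in base 10): 141, 151, 161, 171, 181, 191, …, 4334, 4444.
121 qualify.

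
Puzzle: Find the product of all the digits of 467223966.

4×6×7×2×2×3×9×6×6 = 653184

653184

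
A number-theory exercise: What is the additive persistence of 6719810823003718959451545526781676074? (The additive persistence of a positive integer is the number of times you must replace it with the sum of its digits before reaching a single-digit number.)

6719810823003718959451545526781676074 → 170 → 8 (2 steps)

2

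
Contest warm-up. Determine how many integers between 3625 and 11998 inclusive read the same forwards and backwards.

84

The integers in [3625, 11998] that read the same forwards and backwards: 3663, 3773, 3883, 3993, 4004, 4114, …, 11811, 11911.
84 qualify.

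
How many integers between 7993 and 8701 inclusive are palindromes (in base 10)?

The integers in [7993, 8701] that are palindromes (in base 10): 7997, 8008, 8118, 8228, 8338, 8448, 8558, 8668.
8 qualify.

8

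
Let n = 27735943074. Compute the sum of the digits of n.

2+7+7+3+5+9+4+3+0+7+4 = 51

51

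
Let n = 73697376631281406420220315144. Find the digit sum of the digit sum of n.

8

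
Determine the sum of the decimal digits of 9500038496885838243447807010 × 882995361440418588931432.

238

9500038496885838243447807010 × 882995361440418588931432 = 8388489926255601665153545369060334111811779658938320
Sum of its 52 digits: 238.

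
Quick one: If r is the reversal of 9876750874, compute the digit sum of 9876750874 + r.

50

Reversal of 9876750874 is 4780576789; 9876750874 + 4780576789 = 14657327663.
Digit sum of 14657327663: 1+4+6+5+7+3+2+7+6+6+3 = 50.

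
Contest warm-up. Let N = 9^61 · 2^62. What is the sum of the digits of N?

9^61 · 2^62 = 74585225475768505275289058013357671337670512646404802239922279796221239361536
Sum of its 77 digits: 342.

342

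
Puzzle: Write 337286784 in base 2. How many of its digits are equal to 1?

10

337286784 in base 2 is 10100000110101001011010000000.
The digit 1 appears 10 times.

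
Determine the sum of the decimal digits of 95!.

585

95! = 10329978488239059262599702099394727095397746340117372869212250571234293987594703124871765375385424468563282236864226607350415360000000000000000000000
Sum of its 149 digits: 585.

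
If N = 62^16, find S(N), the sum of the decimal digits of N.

62^16 = 47672401706823533450263330816
Sum of its 29 digits: 109.

109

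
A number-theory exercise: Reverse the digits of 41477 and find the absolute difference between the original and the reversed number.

35937

Reverse of 41477 is 77414.
|41477 − 77414| = 35937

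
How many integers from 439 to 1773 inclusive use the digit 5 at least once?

421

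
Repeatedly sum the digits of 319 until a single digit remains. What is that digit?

4

3+1+9 = 13
1+3 = 4
(Equivalently, 319 mod 9 = 4.)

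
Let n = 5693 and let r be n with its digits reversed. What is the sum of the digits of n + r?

28

Reversal of 5693 is 3965; 5693 + 3965 = 9658.
Digit sum of 9658: 9+6+5+8 = 28.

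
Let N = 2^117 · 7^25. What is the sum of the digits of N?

227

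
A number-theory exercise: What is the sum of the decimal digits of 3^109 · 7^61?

3^109 · 7^61 = 36074241247752352166745749200972628065797704626243956727783548982762259593738919697637301972249069735781
Sum of its 104 digits: 513.

513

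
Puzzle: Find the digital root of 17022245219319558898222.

1+7+0+2+2+2+4+5+2+1+9+3+1+9+5+5+8+8+9+8+2+2+2 = 97
9+7 = 16
1+6 = 7
(Equivalently, 17022245219319558898222 mod 9 = 7.)

7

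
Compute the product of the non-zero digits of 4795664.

181440

4×7×9×5×6×6×4 = 181440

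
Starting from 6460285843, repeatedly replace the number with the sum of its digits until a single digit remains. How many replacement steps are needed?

6460285843 → 46 → 10 → 1 (3 steps)

3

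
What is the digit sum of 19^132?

739

19^132 = 6244178732795137331183107156244756042036842142529999981521814622784256304758175426040997719542522042153629464398657413035100802066928599869701107822846121752774872575761
Sum of its 169 digits: 739.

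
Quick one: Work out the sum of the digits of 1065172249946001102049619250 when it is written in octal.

139

1065172249946001102049619250 in base 8 is 670426776576056723765143726462.
Digit sum: 6+7+0+4+2+6+7+7+6+5+7+6+0+5+6+7+2+3+7+6+5+1+4+3+7+2+6+4+6+2 = 139.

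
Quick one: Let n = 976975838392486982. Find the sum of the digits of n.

9+7+6+9+7+5+8+3+8+3+9+2+4+8+6+9+8+2 = 113

113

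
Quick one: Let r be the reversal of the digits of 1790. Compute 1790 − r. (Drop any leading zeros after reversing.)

819

Reverse of 1790 is 971.
1790 − 971 = 819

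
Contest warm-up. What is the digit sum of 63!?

63! = 1982608315404440064116146708361898137544773690227268628106279599612729753600000000000000
Sum of its 88 digits: 333.

333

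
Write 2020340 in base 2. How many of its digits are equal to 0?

2020340 in base 2 is 111101101001111110100.
The digit 0 appears 7 times.

7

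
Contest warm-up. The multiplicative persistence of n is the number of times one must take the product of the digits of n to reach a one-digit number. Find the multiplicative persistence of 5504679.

1

5504679 → 0 (1 step)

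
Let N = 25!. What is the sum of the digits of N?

72

25! = 15511210043330985984000000
Sum of its 26 digits: 72.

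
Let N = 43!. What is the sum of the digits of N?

180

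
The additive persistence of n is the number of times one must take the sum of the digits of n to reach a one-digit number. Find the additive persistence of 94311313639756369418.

94311313639756369418 → 92 → 11 → 2 (3 steps)

3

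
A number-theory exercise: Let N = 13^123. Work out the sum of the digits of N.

640

13^123 = 103521923711427330139508660561111399310356231562909825053544787423528887795603512927942762680653876132399975884814583882073552996857463797
Sum of its 138 digits: 640.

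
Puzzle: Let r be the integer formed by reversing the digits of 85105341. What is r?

14350158

Reversing 85105341 gives 14350158.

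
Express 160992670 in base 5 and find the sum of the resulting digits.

22

160992670 in base 5 is 312203231140.
Digit sum: 3+1+2+2+0+3+2+3+1+1+4+0 = 22.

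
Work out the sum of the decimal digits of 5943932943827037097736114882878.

5+9+4+3+9+3+2+9+4+3+8+2+7+0+3+7+0+9+7+7+3+6+1+1+4+8+8+2+8+7+8 = 157

157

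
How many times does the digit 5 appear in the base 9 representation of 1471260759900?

2

1471260759900 in base 9 is 5178520613716.
The digit 5 appears 2 times.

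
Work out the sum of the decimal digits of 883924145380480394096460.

108

8+8+3+9+2+4+1+4+5+3+8+0+4+8+0+3+9+4+0+9+6+4+6+0 = 108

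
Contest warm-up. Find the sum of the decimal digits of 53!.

53! = 4274883284060025564298013753389399649690343788366813724672000000000000
Sum of its 70 digits: 279.

279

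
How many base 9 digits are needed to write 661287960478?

661287960478 in base 9 is 2305807860771, which has 13 digits.

13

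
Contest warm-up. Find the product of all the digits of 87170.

0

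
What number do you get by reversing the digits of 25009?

90052

Reversing 25009 gives 90052.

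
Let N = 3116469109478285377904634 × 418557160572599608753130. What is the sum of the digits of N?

3116469109478285377904634 × 418557160572599608753130 = 1304420461475449202223772030201146356444789004420
Sum of its 49 digits: 162.

162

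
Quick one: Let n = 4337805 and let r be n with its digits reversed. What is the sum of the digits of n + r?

Reversal of 4337805 is 5087334; 4337805 + 5087334 = 9425139.
Digit sum of 9425139: 9+4+2+5+1+3+9 = 33.

33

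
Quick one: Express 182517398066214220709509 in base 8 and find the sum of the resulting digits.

96

182517398066214220709509 in base 8 is 46514446705651506232337205.
Digit sum: 4+6+5+1+4+4+4+6+7+0+5+6+5+1+5+0+6+2+3+2+3+3+7+2+0+5 = 96.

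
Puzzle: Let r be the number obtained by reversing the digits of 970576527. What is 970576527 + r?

1696251606

Reverse of 970576527 is 725675079.
970576527 + 725675079 = 1696251606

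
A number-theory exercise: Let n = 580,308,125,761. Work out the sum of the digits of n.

46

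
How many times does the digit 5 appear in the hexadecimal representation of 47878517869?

47878517869 in base 16 is B25C8346D.
The digit 5 appears 1 time.

1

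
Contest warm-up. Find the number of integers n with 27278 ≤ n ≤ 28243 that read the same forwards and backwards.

9

The integers in [27278, 28243] that read the same forwards and backwards: 27372, 27472, 27572, 27672, 27772, 27872, 27972, 28082, 28182.
9 qualify.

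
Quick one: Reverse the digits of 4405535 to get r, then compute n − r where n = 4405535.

Reverse of 4405535 is 5355044.
4405535 − 5355044 = -949509

-949509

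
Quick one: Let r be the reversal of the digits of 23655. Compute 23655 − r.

Reverse of 23655 is 55632.
23655 − 55632 = -31977

-31977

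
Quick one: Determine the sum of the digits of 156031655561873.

62

1+5+6+0+3+1+6+5+5+5+6+1+8+7+3 = 62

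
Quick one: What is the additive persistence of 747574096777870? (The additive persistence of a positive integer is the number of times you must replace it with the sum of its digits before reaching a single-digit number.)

3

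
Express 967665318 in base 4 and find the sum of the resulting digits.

27

967665318 in base 4 is 321223112122212.
Digit sum: 3+2+1+2+2+3+1+1+2+1+2+2+2+1+2 = 27.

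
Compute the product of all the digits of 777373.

21609

7×7×7×3×7×3 = 21609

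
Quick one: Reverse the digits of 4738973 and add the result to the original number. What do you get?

8537347

Reverse of 4738973 is 3798374.
4738973 + 3798374 = 8537347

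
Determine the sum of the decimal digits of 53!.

53! = 4274883284060025564298013753389399649690343788366813724672000000000000
Sum of its 70 digits: 279.

279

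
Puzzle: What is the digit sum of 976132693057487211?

81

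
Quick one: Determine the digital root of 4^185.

7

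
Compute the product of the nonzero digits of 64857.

6720

6×4×8×5×7 = 6720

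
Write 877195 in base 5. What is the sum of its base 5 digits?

15

877195 in base 5 is 211032240.
Digit sum: 2+1+1+0+3+2+2+4+0 = 15.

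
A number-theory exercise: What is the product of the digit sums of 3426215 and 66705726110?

943

S(3426215) = 3+4+2+6+2+1+5 = 23.
S(66705726110) = 6+6+7+0+5+7+2+6+1+1+0 = 41.
23 · 41 = 943.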